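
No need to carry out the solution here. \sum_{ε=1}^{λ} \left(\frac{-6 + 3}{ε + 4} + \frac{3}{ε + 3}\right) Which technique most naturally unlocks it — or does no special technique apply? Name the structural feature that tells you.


Method: telescoping — write out three consecutive terms and watch the interior cancel: the advanced copy one term subtracts reappears as the very next term's leading piece, pair after pair.


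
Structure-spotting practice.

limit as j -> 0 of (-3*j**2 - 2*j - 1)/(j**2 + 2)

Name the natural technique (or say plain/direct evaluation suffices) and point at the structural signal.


Verdict: no special technique — no denominator vanishes and nothing blows up at 0: direct substitution is the whole computation.


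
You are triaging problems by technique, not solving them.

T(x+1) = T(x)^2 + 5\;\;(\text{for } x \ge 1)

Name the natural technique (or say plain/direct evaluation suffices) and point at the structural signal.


Diagnosis: no special technique — a nonlinear dependence on earlier terms breaks linearity, and with it every superposition-based closed form.


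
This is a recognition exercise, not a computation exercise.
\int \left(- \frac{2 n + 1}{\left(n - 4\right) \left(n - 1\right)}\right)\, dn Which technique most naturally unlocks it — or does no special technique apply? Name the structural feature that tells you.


Verdict: partial fractions — a proper rational integrand whose denominator splits into simpler factors — decompose into partial fractions first.


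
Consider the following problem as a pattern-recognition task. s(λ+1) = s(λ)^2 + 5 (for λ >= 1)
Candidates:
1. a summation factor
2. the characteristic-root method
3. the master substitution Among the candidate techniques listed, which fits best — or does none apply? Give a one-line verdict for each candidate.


Best approach: no special technique — the map from one term to the next is curved, not linear, so linear closed-form machinery does not attach.
- a summation factor — the recursion is nonlinear — outside the first-order linear family a summation factor addresses.
- the characteristic-root method: nonlinearity rules out exponential-mode superposition from the start.
- the master substitution — the recursive argument is a shift of the index, not a fixed fraction of it.


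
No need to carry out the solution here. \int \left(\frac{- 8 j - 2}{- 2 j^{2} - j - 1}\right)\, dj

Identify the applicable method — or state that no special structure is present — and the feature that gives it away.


Technique: u-substitution — collected, the integrand has one factor that is, up to a constant, the derivative of an inner expression the rest depends on — substitute for that inner expression.


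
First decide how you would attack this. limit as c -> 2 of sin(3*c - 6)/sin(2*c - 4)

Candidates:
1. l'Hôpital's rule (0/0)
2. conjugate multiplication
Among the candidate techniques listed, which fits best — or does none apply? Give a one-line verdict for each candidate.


Technique: l'Hôpital's rule (0/0) — both numerator and denominator vanish at 2: the genuine 0/0 indeterminate that l'Hôpital exists for. Known elementary limits would finish this too — the rule just bypasses the case analysis.
- l'Hôpital's rule (0/0) — yes, a natural case for it.
- conjugate multiplication — no divergent radical difference is present for a conjugate pair to cancel.


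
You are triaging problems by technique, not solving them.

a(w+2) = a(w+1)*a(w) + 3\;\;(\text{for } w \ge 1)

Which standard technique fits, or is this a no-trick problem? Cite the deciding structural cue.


Diagnosis: no special technique — a nonlinear dependence on earlier terms breaks linearity, and with it every superposition-based closed form.


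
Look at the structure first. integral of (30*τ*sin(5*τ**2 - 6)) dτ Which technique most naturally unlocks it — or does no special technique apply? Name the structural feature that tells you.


Verdict: u-substitution — the only nontrivial dependence routes through 5*τ**2 - 6, whose derivative supplies the leftover factor up to a constant multiple — u = 5*τ**2 - 6 flattens it.


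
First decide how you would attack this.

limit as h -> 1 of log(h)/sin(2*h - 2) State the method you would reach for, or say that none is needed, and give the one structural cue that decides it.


Diagnosis: l'Hôpital's rule (0/0) — substituting 1 gives 0 over 0; differentiate top and bottom once and re-evaluate. A first-order expansion at the point is an equally standard path; the rule packages it.


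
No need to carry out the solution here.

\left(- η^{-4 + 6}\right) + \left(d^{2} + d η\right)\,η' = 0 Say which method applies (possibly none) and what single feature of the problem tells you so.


Diagnosis: the homogeneous substitution — the slope is degree-zero homogeneous: the ratio substitution v = η/d collapses it. Rewriting — with the variables' roles exchanged where the shape demands it — would expose a Bernoulli structure too; the homogeneous substitution simply reads the degrees directly.


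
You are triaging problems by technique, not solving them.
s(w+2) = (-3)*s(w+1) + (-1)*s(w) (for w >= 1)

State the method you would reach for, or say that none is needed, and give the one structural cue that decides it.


Best approach: the characteristic-root method — try a geometric ansatz r^w: constant coefficients turn the recurrence into one polynomial equation in r.


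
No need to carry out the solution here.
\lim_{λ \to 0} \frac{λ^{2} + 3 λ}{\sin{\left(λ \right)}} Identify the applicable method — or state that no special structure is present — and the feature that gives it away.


Verdict: l'Hôpital's rule (0/0) — numerator and denominator both vanish at 0 — a genuine 0/0 form, which is exactly when l'Hôpital applies. A first-order expansion at the point is an equally standard path; the rule packages it.


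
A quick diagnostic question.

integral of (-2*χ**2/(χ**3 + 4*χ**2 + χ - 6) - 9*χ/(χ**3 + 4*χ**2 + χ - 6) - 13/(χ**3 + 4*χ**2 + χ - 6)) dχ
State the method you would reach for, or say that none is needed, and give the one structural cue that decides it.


Method: partial fractions — a proper rational integrand whose denominator splits into simpler factors — decompose into partial fractions first.


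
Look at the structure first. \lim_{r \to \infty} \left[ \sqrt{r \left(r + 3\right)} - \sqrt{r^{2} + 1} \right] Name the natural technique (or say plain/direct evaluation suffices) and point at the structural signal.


Technique: conjugate multiplication — \sqrt{r \left(r + 3\right)} and \sqrt{r^{2} + 1} both blow up, but their difference is tame once the conjugate rationalizes it.


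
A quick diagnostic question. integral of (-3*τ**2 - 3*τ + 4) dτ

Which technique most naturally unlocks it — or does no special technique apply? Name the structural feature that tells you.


Verdict: no special technique — the integrand is a sum of constant multiples of powers of τ — integrate term by term.


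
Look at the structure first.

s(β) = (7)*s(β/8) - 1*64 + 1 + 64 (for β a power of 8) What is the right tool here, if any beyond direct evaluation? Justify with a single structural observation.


Verdict: the master substitution — index division is the fingerprint: β/8 in the recursive call means substitute β = 8^m.


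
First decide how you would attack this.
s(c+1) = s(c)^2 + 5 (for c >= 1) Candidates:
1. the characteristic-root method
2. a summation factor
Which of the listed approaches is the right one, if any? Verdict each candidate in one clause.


Best approach: no special technique — nonlinear feedback in the recursion rules out every root- or factor-based technique.
- the characteristic-root method: nonlinearity rules out exponential-mode superposition from the start.
- a summation factor — the recursion is nonlinear — outside the first-order linear family a summation factor addresses.


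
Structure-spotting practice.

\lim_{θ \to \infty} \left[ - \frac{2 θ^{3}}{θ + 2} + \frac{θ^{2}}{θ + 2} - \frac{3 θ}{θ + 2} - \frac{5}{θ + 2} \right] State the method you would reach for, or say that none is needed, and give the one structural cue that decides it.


Verdict: dominant-term comparison — as θ grows, only the highest-degree terms matter — compare leading terms and read the limit off. l'Hôpital's at-infinity variant applies to the expression viewed as a single quotient; the leading-term comparison is the direct route.


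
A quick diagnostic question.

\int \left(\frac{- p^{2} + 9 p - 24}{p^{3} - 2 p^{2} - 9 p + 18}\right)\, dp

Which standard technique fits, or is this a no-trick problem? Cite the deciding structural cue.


Verdict: partial fractions — each factor of p^{3} - 2 p^{2} - 9 p + 18 owns one elementary piece of the integrand — separate them and integrate piecewise.


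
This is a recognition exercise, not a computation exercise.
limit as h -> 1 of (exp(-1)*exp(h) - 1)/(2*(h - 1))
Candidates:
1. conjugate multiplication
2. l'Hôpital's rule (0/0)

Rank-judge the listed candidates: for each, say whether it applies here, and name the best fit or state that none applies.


Best approach: l'Hôpital's rule (0/0) — the 0/0 form at 1 is the signature situation for l'Hôpital's rule. Known elementary limits would finish this too — the rule just bypasses the case analysis.
- conjugate multiplication — rationalization has no target — no divergent radical difference appears.
- l'Hôpital's rule (0/0) — applies; the problem has the shape this method handles.


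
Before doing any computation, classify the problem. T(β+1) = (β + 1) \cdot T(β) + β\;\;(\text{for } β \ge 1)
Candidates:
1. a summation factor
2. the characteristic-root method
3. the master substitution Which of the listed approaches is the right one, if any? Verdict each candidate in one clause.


Best approach: a summation factor — one-term recursion with variable weight β + 1 is solved by product normalization, not by root-finding.
- a summation factor: yes — fits the structure here.
- the characteristic-root method — an index-dependent weight blocks the pure exponential ansatz.
- the master substitution: no fixed divisor shrinks the index between calls.


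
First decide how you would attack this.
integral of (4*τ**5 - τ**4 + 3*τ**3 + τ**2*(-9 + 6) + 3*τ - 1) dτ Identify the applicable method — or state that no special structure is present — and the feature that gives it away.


Best approach: no special technique — nothing composite, nothing rational, nothing trigonometric — each constant-multiple power of τ integrates by the power rule alone.


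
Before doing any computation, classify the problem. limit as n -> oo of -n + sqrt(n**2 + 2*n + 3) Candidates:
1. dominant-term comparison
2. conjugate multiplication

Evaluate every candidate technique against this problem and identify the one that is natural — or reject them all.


Best approach: conjugate multiplication — divergence minus divergence hides a finite answer — expose it by pairing sqrt(n**2 + 2*n + 3) - n with its conjugate.
- dominant-term comparison: this is not a rational comparison of growth rates at infinity.
- conjugate multiplication: yes — fits the structure here.


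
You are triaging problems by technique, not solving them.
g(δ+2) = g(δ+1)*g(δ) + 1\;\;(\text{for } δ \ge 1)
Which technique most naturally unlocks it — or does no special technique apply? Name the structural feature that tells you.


Verdict: no special technique — nonlinear feedback in the recursion rules out every root- or factor-based technique.


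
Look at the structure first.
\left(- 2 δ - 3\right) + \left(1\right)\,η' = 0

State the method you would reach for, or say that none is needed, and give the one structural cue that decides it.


Best approach: no special technique — the slope is a function of δ alone, so integrate both sides directly.


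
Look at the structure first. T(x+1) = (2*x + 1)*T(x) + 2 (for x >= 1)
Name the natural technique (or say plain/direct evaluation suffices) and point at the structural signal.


Diagnosis: a summation factor — normalize by the running product of 2*x + 1: the left side becomes a difference, and differences sum.


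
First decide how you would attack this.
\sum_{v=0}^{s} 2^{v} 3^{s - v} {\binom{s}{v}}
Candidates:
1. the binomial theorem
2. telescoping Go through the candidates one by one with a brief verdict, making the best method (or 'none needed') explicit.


Best approach: the binomial theorem — terms weighting {\binom{s}{v}} against matched powers of 2 and 3 reassemble into (2 + 3)^s by the binomial theorem.
- the binomial theorem — applicable, and directly so.
- telescoping: in the displayed form, no term reappears at a neighboring index to cancel against.


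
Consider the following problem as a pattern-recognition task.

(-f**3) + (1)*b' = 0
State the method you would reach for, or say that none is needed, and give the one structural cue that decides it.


Verdict: no special technique — the slope is a function of f alone, so integrate both sides directly.


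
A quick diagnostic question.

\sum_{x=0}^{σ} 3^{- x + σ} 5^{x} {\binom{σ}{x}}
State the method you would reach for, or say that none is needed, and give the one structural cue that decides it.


Diagnosis: the binomial theorem — the summand is term x of a binomial expansion in 5 and 3; the whole sum is a single power.


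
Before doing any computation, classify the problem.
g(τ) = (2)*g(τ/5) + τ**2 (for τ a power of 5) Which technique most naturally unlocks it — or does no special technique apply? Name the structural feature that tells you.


Technique: the master substitution — recursion at τ/5 is multiplicative in the index; logarithmic reindexing via τ = 5^m linearizes it.


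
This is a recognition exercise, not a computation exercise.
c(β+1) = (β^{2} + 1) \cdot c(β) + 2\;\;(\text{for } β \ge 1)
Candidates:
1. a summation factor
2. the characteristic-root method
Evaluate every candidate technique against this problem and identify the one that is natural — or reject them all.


Technique: a summation factor — normalize by the running product of β^{2} + 1: the left side becomes a difference, and differences sum.
- a summation factor — applicable, and directly so.
- the characteristic-root method — the coefficients change with the index, which the root method cannot absorb.


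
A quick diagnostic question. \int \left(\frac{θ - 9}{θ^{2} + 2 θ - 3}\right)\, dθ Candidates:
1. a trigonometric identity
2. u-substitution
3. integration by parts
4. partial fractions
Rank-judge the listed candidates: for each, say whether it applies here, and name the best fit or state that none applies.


Method: partial fractions — the denominator θ^{2} + 2 θ - 3 factors, so the quotient decomposes into elementary partial fractions term by term.
- a trigonometric identity: there is no trigonometric structure at all — the integrand carries no sine or cosine to rewrite.
- u-substitution: no subexpression of the integrand pairs with its own derivative as a factor — individual terms may offer their own substitutions, but any change of variable covering the whole integral would have to be constructed from outside the expression.
- integration by parts — the nonconstant-polynomial-times-standard-kernel pattern (an exp, sine, cosine, or logarithm partner) is absent.
- partial fractions — applicable, and directly so.


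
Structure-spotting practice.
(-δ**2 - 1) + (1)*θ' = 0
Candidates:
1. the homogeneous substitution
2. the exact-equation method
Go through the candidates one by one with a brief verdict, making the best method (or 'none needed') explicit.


Diagnosis: no special technique — solved for the derivative, no θ appears — this is antidifferentiation in δ wearing ODE clothing.
- the homogeneous substitution: the slope is not a function of the ratio of the variables alone.
- the exact-equation method — the unknown never enters the equation — exactness holds emptily, with nothing for the method to add.


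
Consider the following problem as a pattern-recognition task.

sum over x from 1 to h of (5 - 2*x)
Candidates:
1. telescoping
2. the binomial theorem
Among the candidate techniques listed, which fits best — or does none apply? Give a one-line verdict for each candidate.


Verdict: no special technique — this is bookkeeping, not technique: standard formulas for sums of constant-multiple powers of x apply termwise.
- telescoping: computed from the summand as displayed, the partial sums build up without the pairwise collapse telescoping exploits.
- the binomial theorem — no binomial coefficients pair with matched powers.


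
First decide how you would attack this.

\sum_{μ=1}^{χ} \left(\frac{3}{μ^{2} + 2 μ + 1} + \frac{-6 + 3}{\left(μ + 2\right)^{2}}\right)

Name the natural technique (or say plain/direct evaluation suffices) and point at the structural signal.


Diagnosis: telescoping — a difference of consecutive values of one function (\frac{3}{μ^{2} + 2 μ + 1} at one index and the next) — telescoping by construction.


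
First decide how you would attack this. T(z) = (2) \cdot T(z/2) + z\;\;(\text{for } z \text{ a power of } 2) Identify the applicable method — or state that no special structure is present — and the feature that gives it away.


Best approach: the master substitution — the argument shrinks by the factor 2, so measure the index on a logarithmic scale and the recursion becomes a shift.


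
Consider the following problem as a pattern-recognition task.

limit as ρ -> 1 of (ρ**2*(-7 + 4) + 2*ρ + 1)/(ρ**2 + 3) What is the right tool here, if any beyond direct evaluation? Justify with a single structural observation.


Diagnosis: no special technique — no zero denominators, no indeterminate clash at 1 — substitute and read off the value.


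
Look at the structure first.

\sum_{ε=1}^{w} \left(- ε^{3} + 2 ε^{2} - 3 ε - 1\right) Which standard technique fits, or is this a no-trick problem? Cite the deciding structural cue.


Technique: no special technique — no ratio, no shift structure, no binomial pattern: sum the constant-multiple powers of ε with known formulas.


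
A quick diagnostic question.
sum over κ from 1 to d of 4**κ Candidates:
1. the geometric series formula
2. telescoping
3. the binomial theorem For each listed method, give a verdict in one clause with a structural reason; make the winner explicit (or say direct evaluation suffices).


Diagnosis: the geometric series formula — check a ratio of consecutive terms: it is 4, independent of the index, so the geometric formula closes the sum.
- the geometric series formula: yes, a natural case for it.
- telescoping: as presented, consecutive terms share no shifted copy to cancel against — no rewrite is on display to change that.
- the binomial theorem — the terms do not reassemble into a binomial power.


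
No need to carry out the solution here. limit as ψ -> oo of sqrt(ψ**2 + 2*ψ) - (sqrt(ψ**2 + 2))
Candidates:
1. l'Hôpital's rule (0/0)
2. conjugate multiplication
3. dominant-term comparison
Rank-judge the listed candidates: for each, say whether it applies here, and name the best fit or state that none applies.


Method: conjugate multiplication — two divergent pieces with a minus sign between them and a radical in the mix: rationalize sqrt(ψ**2 + 2*ψ) - sqrt(ψ**2 + 2) before any limit law applies.
- l'Hôpital's rule (0/0) — no quotient structure at all: the clash is ∞ minus ∞, which rationalizing converts into a tractable ratio.
- conjugate multiplication — applicable, and directly so.
- dominant-term comparison: this is not a rational comparison of growth rates at infinity.


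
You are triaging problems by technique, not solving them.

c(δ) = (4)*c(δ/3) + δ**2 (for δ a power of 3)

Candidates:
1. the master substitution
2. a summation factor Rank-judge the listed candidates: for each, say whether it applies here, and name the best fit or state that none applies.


Method: the master substitution — divide-the-index recursion (δ/3 inside the call) straightens out once the index is rewritten as 3^m.
- the master substitution — a fit — the right tool for this form.
- a summation factor: the recursion divides its index rather than shifting it — there is no previous-term chain for a summation factor to telescope.


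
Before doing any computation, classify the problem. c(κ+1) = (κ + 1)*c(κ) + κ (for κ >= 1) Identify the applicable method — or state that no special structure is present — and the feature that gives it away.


Diagnosis: a summation factor — the coefficient κ + 1 drifts with the index, so no fixed root exists; normalizing by the cumulative product telescopes it.


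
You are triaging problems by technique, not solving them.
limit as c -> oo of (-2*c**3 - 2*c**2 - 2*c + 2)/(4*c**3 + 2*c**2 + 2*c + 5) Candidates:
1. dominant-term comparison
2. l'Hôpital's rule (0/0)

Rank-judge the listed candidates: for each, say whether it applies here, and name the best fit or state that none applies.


Method: dominant-term comparison — divide through by the highest power of c; every lower-order term dies and the dominant terms decide the limit.
- dominant-term comparison — applicable, and directly so.
- l'Hôpital's rule (0/0): viewed as a single quotient this runs to ∞/∞, not the 0/0 clash this candidate addresses; an at-infinity variant of the rule would resolve it, but comparing leading growth reads the answer without differentiating.


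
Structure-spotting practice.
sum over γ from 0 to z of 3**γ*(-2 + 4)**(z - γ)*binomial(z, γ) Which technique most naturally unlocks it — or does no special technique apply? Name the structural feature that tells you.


Diagnosis: the binomial theorem — binomial coefficients against complementary powers of 3 and (-2 + 4): recognize the binomial expansion and resum.


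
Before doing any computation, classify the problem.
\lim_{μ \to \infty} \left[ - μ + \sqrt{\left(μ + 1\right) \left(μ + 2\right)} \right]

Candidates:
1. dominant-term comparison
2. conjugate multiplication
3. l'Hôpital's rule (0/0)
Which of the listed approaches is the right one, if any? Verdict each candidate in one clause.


Best approach: conjugate multiplication — neither \sqrt{\left(μ + 1\right) \left(μ + 2\right)} nor μ converges alone, so rewrite their difference as a conjugate-rationalized quotient first.
- dominant-term comparison — this is not a rational comparison of growth rates at infinity.
- conjugate multiplication — a fit — the right tool for this form.
- l'Hôpital's rule (0/0): no quotient structure at all: the clash is ∞ minus ∞, which rationalizing converts into a tractable ratio.


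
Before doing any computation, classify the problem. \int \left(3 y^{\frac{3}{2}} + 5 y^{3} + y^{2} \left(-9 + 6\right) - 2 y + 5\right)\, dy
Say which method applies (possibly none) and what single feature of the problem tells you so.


Verdict: no special technique — a term-by-term power-rule job in y; no substitution or rearrangement earns its keep here.


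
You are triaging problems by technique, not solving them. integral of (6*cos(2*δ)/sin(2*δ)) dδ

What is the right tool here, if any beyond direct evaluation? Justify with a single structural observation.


Verdict: u-substitution — spotting that 6*cos(2*δ) is a constant multiple of the derivative of sin(2*δ) is the key observation — substitute u = sin(2*δ) and the integral becomes one-dimensional in u.


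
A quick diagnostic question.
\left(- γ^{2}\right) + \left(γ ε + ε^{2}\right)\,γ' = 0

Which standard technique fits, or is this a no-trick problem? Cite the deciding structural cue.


Best approach: the homogeneous substitution — the slope's numerator and denominator share total degree; set v = γ/ε and the equation drops to separable form. Rewriting — with the variables' roles exchanged where the shape demands it — would expose a Bernoulli structure too; the homogeneous substitution simply reads the degrees directly.


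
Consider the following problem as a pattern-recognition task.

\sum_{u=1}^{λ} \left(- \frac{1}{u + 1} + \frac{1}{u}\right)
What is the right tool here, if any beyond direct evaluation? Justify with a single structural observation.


Technique: telescoping — spot the paired structure — each term adds \frac{1}{u} and subtracts its successor value, which the next term restores: the definition of a telescoping chain.


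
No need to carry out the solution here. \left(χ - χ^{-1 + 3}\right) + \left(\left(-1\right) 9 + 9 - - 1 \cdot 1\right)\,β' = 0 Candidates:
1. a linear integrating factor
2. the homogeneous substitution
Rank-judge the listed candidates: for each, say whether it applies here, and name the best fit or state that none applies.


Verdict: no special technique — solved for the derivative, no β appears — this is antidifferentiation in χ wearing ODE clothing.
- a linear integrating factor — the linear template holds only trivially here (the unknown is absent, so the coefficient is zero) — the method is not the natural label.
- the homogeneous substitution: solved for the derivative, the right side changes under joint scaling of the two variables.


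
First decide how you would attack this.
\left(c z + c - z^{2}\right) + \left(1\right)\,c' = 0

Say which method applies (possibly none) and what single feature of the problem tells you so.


Best approach: a linear integrating factor — linear in the unknown with genuine forcing: multiply through by the exponential of the integrated coefficient and the left side closes into one derivative.


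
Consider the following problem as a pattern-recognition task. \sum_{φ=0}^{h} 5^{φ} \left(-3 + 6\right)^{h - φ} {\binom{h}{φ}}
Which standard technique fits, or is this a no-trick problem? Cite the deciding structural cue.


Technique: the binomial theorem — terms weighting {\binom{h}{φ}} against matched powers of 5 and (-3 + 6) reassemble into (5 + (-3 + 6))^h by the binomial theorem.


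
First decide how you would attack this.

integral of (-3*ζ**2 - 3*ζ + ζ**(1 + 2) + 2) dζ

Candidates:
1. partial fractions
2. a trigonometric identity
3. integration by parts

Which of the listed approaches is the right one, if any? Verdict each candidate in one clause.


Verdict: no special technique — nothing composite, nothing rational, nothing trigonometric — each constant-multiple power of ζ integrates by the power rule alone.
- partial fractions: there is no rational-function structure to decompose.
- a trigonometric identity: with no trigonometric functions present, identity rewriting has no target.
- integration by parts: splitting off a factor buys nothing — the integrand integrates directly without parts.


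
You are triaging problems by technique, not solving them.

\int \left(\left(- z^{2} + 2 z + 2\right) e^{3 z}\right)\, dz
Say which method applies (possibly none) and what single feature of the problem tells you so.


Method: integration by parts — a polynomial - z^{2} + 2 z + 2 against the kernel e^{3 z} is the signature bounded-ladder case for integration by parts.


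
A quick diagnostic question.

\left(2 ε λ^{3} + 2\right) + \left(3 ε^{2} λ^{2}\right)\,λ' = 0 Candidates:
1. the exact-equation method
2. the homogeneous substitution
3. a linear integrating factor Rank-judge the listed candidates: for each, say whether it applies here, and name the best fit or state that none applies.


Best approach: the exact-equation method — d/dλ of 2 ε λ^{3} + 2 equals d/dε of 3 ε^{2} λ^{2}: the form is a total differential of one potential — integrate it exactly.
- the exact-equation method — applies; the problem has the shape this method handles.
- the homogeneous substitution — the ratio substitution does not collapse this equation.
- a linear integrating factor — the unknown enters nonlinearly (through a power, a denominator, or a transcendental function), which the linear integrating-factor recipe cannot absorb as-is — any repair would come from a preliminary substitution, not the factor.


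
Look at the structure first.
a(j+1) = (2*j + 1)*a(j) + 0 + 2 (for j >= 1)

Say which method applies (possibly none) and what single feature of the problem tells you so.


Diagnosis: a summation factor — rescale the sequence by the product of the weights 2*j + 1 so far — the recurrence collapses to a plain running sum.


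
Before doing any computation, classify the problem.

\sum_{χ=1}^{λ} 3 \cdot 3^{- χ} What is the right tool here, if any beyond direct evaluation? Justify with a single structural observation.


Technique: the geometric series formula — consecutive terms stand in a fixed index-free ratio — the geometric sum formula closes it.


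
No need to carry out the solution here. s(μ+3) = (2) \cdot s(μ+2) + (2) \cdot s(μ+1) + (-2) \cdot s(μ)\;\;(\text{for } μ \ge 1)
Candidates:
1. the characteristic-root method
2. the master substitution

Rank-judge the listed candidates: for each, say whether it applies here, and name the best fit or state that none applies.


Method: the characteristic-root method — try a geometric ansatz r^μ: constant coefficients turn the recurrence into one polynomial equation in r.
- the characteristic-root method — yes, a natural case for it.
- the master substitution — no fixed divisor shrinks the index between calls.


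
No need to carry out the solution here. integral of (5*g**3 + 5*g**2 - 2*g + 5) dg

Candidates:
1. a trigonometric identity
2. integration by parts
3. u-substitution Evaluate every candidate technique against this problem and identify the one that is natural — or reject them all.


Verdict: no special technique — a term-by-term power-rule job in g; no substitution or rearrangement earns its keep here.
- a trigonometric identity: there is no trigonometric structure at all — the integrand carries no sine or cosine to rewrite.
- integration by parts: splitting off a factor buys nothing — the integrand integrates directly without parts.
- u-substitution: any workable substitution here is cosmetic — the integrand is already in directly integrable form.


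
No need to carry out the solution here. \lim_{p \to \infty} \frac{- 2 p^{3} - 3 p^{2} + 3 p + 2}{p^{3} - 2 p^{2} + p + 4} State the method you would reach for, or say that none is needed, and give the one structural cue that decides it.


Technique: dominant-term comparison — divide through by the highest power of p; every lower-order term dies and the dominant terms decide the limit. Differentiating the expression as a single quotient would eventually settle it as well; matching dominant growth settles it immediately.


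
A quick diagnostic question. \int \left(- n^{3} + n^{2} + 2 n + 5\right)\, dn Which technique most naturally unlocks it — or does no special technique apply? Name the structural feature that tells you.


Diagnosis: no special technique — a term-by-term power-rule job in n; no substitution or rearrangement earns its keep here.


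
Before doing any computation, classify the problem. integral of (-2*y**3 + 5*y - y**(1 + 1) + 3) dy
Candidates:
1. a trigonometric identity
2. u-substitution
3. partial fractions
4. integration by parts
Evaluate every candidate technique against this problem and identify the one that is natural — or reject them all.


Technique: no special technique — the integrand is a sum of constant multiples of powers of y — integrate term by term.
- a trigonometric identity — no sine or cosine appears, so there is nothing for a trigonometric identity to act on.
- u-substitution — any workable substitution here is cosmetic — the integrand is already in directly integrable form.
- partial fractions: there is no rational-function structure to decompose.
- integration by parts: splitting off a factor buys nothing — the integrand integrates directly without parts.


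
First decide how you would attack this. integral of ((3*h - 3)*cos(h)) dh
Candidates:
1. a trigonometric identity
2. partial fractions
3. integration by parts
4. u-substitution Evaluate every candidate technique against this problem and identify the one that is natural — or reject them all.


Diagnosis: integration by parts — a polynomial 3*h - 3 against the kernel cos(h) is the signature bounded-ladder case for integration by parts.
- a trigonometric identity — no identity rewrites this into an easier trigonometric form.
- partial fractions — the expression is not a ratio of polynomials that decomposes further.
- integration by parts — applies; the problem has the shape this method handles.
- u-substitution — no subexpression of the integrand serves as a whole-integral substitution inner — individual terms may offer their own, but none carries its derivative as a factor of the full integrand; a working change of variable would have to be constructed from outside the expression.


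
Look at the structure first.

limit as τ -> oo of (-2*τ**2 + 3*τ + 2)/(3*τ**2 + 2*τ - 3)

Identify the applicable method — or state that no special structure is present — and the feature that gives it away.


Technique: dominant-term comparison — at large τ only the top-degree terms survive; compare the leading terms and the limit falls out. l'Hôpital's at-infinity variant applies to the expression viewed as a single quotient; the leading-term comparison is the direct route.


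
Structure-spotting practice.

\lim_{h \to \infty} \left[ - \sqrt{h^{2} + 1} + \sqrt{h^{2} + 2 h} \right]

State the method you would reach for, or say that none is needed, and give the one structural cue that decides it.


Method: conjugate multiplication — \sqrt{h^{2} + 2 h} and \sqrt{h^{2} + 1} both blow up, but their difference is tame once the conjugate rationalizes it.


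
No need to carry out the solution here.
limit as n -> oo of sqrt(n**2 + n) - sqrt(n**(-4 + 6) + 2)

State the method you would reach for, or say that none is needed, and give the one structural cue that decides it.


Verdict: conjugate multiplication — turning the difference into a conjugate-rationalized ratio makes the limit readable.


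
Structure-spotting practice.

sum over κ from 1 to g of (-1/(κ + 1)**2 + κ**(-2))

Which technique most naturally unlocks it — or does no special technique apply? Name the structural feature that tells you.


Verdict: telescoping — difference-of-shifts structure (each term adds κ**(-2), then subtracts its one-index-advanced value, which the following term adds back) leaves only the first and last pieces standing.


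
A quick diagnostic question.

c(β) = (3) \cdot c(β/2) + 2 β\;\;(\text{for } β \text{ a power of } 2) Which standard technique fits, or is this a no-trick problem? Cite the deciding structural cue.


Method: the master substitution — treat m = log base 2 of β as the new clock: one recursion step advances m by one while β scales by 2.


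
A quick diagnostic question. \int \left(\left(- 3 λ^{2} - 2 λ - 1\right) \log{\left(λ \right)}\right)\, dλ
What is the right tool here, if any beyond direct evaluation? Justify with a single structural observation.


Best approach: integration by parts — the presence of \log{\left(λ \right)} against a polynomial factor is the standard differentiate-the-log setup.


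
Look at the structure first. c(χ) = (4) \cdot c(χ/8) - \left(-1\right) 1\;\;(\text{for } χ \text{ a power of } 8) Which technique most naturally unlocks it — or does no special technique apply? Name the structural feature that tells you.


Verdict: the master substitution — treat m = log base 8 of χ as the new clock: one recursion step advances m by one while χ scales by 8.


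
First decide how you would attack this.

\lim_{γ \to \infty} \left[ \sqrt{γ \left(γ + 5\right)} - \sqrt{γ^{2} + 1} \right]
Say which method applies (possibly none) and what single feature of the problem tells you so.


Diagnosis: conjugate multiplication — the difference \sqrt{γ \left(γ + 5\right)} - \sqrt{γ^{2} + 1} is an ∞ − ∞ stalemate; its conjugate partner breaks the tie.


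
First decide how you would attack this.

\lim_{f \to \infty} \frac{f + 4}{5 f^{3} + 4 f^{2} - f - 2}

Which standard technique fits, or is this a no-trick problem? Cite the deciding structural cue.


Technique: dominant-term comparison — at large f only the top-degree terms survive; compare the leading terms and the limit falls out. l'Hôpital's at-infinity variant applies to the expression viewed as a single quotient; the leading-term comparison is the direct route.


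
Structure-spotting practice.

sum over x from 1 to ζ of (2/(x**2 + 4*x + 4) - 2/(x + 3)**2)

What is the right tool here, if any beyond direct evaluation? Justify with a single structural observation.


Technique: telescoping — the summand is built as 2/(x**2 + 4*x + 4) minus its own successor — adjacent terms annihilate down the line.


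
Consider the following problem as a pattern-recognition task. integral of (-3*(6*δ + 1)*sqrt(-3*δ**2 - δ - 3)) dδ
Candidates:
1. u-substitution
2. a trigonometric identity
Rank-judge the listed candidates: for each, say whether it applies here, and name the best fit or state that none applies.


Best approach: u-substitution — collected, the integrand has one factor that is, up to a constant, the derivative of an inner expression the rest depends on — substitute for that inner expression.
- u-substitution: applies; the problem has the shape this method handles.
- a trigonometric identity — no sine or cosine appears, so there is nothing for a trigonometric identity to act on.


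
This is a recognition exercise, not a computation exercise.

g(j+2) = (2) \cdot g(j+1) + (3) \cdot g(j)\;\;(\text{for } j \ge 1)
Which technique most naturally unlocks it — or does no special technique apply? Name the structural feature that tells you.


Method: the characteristic-root method — try a geometric ansatz r^j: constant coefficients turn the recurrence into one polynomial equation in r.


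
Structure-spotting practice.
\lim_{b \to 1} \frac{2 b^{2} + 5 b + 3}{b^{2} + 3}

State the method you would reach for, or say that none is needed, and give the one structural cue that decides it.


Diagnosis: no special technique — no denominator vanishes and nothing blows up at 1: direct substitution is the whole computation.


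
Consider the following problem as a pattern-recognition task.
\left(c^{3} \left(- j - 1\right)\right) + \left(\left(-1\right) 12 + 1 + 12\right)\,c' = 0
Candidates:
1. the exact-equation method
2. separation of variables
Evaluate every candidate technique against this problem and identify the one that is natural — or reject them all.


Verdict: separation of variables — all dependence on the two variables factors apart, the defining separable shape.
- the exact-equation method: the cross partial derivatives disagree, so no single potential exists.
- separation of variables: applicable, and directly so.


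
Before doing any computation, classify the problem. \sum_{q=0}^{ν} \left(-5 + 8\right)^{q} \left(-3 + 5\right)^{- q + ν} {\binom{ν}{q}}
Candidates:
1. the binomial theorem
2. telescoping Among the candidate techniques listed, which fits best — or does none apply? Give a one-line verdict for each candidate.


Diagnosis: the binomial theorem — the binomial coefficients weight matched powers of (-5 + 8) and (-3 + 5), which is exactly the expansion of a binomial power.
- the binomial theorem — yes — fits the structure here.
- telescoping — in the displayed form, no term reappears at a neighboring index to cancel against.


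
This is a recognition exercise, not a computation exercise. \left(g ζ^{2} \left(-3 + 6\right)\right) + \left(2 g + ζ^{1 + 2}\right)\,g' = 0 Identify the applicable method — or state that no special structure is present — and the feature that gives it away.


Technique: the exact-equation method — equality of cross partials is the green light — assemble the potential function term by term.
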